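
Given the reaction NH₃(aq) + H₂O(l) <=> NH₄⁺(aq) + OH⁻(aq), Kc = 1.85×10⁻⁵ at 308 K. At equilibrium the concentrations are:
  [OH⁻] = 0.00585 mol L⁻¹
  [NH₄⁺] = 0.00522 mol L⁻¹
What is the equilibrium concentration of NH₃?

(H₂O is a pure liquid — omitted from Kc.)
At equilibrium, Kc = [NH₄⁺]·[OH⁻] / [NH₃] = 1.85×10⁻⁵.
(0.00522)·(0.00585) / ([NH₃]) = 1.85×10⁻⁵
[NH₃] = 1.65 mol L⁻¹

[NH₃] = 1.65 mol L⁻¹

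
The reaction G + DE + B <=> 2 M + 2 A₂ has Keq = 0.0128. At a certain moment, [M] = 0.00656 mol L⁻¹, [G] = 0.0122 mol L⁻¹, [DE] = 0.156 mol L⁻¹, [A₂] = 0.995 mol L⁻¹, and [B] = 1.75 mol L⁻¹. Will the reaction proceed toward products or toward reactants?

no net change (already at equilibrium)

Q = [M]²·[A₂]² / ([G]·[DE]·[B]) = (0.00656)²·(0.995)² / ((0.0122)·(0.156)·(1.75)) = 0.0128
Q = 0.0128 = Keq, so the system is already at equilibrium.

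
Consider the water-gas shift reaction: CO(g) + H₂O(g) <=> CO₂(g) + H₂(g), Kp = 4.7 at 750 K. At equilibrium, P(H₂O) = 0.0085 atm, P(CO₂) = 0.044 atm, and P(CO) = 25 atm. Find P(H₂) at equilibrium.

P(H₂) = 23 atm

At equilibrium, Kp = P(CO₂)·P(H₂) / (P(CO)·P(H₂O)) = 4.7.
(0.044)·(P(H₂)) / ((25)·(0.0085)) = 4.7
P(H₂) = 22.7 = 23 atm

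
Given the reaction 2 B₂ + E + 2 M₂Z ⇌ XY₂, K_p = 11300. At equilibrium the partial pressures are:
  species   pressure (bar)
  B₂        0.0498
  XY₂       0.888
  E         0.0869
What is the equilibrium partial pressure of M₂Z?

At equilibrium, K_p = P(XY₂) / (P(B₂)²·P(E)·P(M₂Z)²) = 11300.
(0.888) / ((0.0498)²·(0.0869)·(P(M₂Z))²) = 11300
P(M₂Z)² = 0.365 ⇒ P(M₂Z) = 0.604 bar

P(M₂Z) = 0.604 bar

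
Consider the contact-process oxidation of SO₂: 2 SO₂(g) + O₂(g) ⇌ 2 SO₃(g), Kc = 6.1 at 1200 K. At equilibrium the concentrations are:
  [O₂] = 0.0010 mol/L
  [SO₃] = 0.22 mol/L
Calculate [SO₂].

[SO₂] = 2.8 mol/L

At equilibrium, Kc = [SO₃]² / ([SO₂]²·[O₂]) = 6.1.
(0.22)² / (([SO₂])²·(0.0010)) = 6.1
[SO₂]² = 7.93 ⇒ [SO₂] = 2.8 mol/L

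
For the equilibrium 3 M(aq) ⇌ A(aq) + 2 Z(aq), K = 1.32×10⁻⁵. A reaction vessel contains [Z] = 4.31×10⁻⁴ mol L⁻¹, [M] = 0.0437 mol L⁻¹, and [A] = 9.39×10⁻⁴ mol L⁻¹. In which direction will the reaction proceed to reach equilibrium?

in the forward direction

Q = [A]·[Z]² / [M]³ = (9.39×10⁻⁴)·(4.31×10⁻⁴)² / (0.0437)³ = 2.09×10⁻⁶
Q = 2.09×10⁻⁶ < K = 1.32×10⁻⁵, so the forward reaction proceeds.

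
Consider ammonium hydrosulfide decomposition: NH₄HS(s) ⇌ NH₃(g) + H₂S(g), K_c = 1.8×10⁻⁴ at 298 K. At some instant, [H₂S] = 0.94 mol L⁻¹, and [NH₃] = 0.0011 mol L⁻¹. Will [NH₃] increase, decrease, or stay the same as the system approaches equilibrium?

(NH₄HS is a pure solid — omitted from Q_c.)
Q_c = [NH₃]·[H₂S] = (0.0011)·(0.94) = 0.0010
Q_c = 0.0010 > K_c = 1.8×10⁻⁴: net reverse reaction.
NH₃ is a product, so it decreases.

decrease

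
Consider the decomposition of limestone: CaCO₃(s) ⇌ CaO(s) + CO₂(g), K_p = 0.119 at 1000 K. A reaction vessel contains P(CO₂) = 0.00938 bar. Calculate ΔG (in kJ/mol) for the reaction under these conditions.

(CaCO₃, CaO are pure solids — omitted from Q_p.)
Q_p = P(CO₂) = 0.00938
ΔG = RT ln(Q_p/K_p) = (8.314 J mol⁻¹ K⁻¹)(1000 K) × ln(0.00938/0.119)
   = (8.314 kJ/mol)(-2.541) = -21.1 kJ/mol
ΔG < 0, so the forward reaction is spontaneous (proceeds forward).

ΔG = -21.1 kJ/mol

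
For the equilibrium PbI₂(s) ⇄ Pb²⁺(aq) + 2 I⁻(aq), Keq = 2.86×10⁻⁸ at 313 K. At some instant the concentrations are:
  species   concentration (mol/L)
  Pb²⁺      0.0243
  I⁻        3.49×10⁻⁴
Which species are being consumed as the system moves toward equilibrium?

PbI₂ (reactants)

(PbI₂ is a pure solid — omitted from Q.)
Q = [Pb²⁺]·[I⁻]² = (0.0243)·(3.49×10⁻⁴)² = 2.96×10⁻⁹
Q = 2.96×10⁻⁹ < Keq = 2.86×10⁻⁸: net forward reaction.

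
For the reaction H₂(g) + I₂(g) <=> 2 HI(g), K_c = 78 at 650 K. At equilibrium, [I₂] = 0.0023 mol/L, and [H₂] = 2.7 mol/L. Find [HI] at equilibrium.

[HI] = 0.70 mol/L

At equilibrium, K_c = [HI]² / ([H₂]·[I₂]) = 78.
([HI])² / ((2.7)·(0.0023)) = 78
[HI]² = 0.484 ⇒ [HI] = 0.70 mol/L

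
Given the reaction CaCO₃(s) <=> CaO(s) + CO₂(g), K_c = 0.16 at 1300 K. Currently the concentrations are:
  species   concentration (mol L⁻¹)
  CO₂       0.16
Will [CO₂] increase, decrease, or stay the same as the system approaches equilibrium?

stay the same

(CaCO₃, CaO are pure solids — omitted from Q_c.)
Q_c = [CO₂] = 0.16
Q_c = 0.16 = K_c; the system is at equilibrium.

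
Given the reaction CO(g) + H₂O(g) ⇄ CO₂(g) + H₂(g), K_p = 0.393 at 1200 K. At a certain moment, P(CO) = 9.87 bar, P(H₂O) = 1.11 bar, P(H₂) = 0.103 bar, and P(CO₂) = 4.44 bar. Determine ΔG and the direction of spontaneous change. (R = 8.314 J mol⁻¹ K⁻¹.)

Q_p = P(CO₂)·P(H₂) / (P(CO)·P(H₂O)) = (4.44)·(0.103) / ((9.87)·(1.11)) = 0.0417
ΔG = RT ln(Q_p/K_p) = (8.314 J mol⁻¹ K⁻¹)(1200 K) × ln(0.0417/0.393)
   = (9.977 kJ/mol)(-2.243) = -22.4 kJ/mol
ΔG < 0, so the forward reaction is spontaneous (proceeds forward).

ΔG = -22.4 kJ/mol; the forward reaction is spontaneous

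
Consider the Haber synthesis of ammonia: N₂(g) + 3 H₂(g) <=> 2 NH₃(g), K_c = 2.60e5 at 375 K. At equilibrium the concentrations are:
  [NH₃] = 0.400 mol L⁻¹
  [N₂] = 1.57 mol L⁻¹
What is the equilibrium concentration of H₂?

At equilibrium, K_c = [NH₃]² / ([N₂]·[H₂]³) = 2.60e5.
(0.400)² / ((1.57)·([H₂])³) = 2.60e5
[H₂]³ = 3.92e-7 ⇒ [H₂] = 0.00732 mol L⁻¹

[H₂] = 0.00732 mol L⁻¹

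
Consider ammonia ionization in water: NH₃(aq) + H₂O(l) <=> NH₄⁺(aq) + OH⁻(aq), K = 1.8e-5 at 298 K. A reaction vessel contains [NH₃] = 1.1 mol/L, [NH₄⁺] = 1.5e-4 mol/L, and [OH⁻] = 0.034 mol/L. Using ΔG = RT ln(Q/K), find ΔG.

(H₂O is a pure liquid — omitted from Q.)
Q = [NH₄⁺]·[OH⁻] / [NH₃] = (1.5e-4)·(0.034) / (1.1) = 4.64e-6
ΔG = RT ln(Q/K) = (8.314 J mol⁻¹ K⁻¹)(298 K) × ln(4.64e-6/1.8e-5)
   = (2.478 kJ/mol)(-1.356) = -3.36 kJ/mol
ΔG < 0, so the forward reaction is spontaneous (proceeds forward).

ΔG = -3.36 kJ/mol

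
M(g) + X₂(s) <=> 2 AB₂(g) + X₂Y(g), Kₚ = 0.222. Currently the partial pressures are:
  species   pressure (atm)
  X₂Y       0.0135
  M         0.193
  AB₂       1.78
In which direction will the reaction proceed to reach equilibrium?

(X₂ is a pure solid — omitted from Qₚ.)
Qₚ = P(AB₂)²·P(X₂Y) / P(M) = (1.78)²·(0.0135) / (0.193) = 0.222
Qₚ = 0.222 = Kₚ, so the system is already at equilibrium.

at equilibrium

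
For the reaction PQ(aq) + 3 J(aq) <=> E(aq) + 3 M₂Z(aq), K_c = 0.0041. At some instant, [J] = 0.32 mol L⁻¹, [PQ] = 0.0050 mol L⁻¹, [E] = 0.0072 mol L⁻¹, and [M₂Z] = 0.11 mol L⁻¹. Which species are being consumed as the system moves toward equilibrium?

E, M₂Z (products)

Q_c = [E]·[M₂Z]³ / ([PQ]·[J]³) = (0.0072)·(0.11)³ / ((0.0050)·(0.32)³) = 0.058
Q_c = 0.058 > K_c = 0.0041: net reverse reaction.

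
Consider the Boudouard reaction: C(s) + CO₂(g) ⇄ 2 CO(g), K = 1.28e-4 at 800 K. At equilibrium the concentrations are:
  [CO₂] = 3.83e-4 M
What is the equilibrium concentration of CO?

(C is a pure solid — omitted from K.)
At equilibrium, K = [CO]² / [CO₂] = 1.28e-4.
([CO])² / (3.83e-4) = 1.28e-4
[CO]² = 4.90e-8 ⇒ [CO] = 2.21e-4 M

[CO] = 2.21e-4 M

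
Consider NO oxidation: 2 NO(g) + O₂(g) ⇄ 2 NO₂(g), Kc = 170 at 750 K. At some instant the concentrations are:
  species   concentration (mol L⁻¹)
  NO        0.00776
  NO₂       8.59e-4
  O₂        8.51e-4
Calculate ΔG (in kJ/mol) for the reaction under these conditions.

ΔG = -15.4 kJ/mol

Qc = [NO₂]² / ([NO]²·[O₂]) = (8.59e-4)² / ((0.00776)²·(8.51e-4)) = 14.4
ΔG = RT ln(Qc/Kc) = (8.314 J mol⁻¹ K⁻¹)(750 K) × ln(14.4/170)
   = (6.236 kJ/mol)(-2.469) = -15.4 kJ/mol
ΔG < 0, so the forward reaction is spontaneous (proceeds forward).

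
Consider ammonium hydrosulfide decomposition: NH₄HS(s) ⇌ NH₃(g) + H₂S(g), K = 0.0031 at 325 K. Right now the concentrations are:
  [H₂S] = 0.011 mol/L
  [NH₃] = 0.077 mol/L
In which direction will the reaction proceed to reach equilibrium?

forward (toward products)

(NH₄HS is a pure solid — omitted from Q.)
Q = [NH₃]·[H₂S] = (0.077)·(0.011) = 8.5e-4
Q = 8.5e-4 < K = 0.0031, so the forward reaction proceeds.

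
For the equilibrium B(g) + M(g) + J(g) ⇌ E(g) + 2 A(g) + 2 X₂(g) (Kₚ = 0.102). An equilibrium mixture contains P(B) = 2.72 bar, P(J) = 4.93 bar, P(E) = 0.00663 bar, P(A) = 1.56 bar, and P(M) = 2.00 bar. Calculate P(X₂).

P(X₂) = 13.0 bar

At equilibrium, Kₚ = P(E)·P(A)²·P(X₂)² / (P(B)·P(M)·P(J)) = 0.102.
(0.00663)·(1.56)²·(P(X₂))² / ((2.72)·(2.00)·(4.93)) = 0.102
P(X₂)² = 170 ⇒ P(X₂) = 13.0 bar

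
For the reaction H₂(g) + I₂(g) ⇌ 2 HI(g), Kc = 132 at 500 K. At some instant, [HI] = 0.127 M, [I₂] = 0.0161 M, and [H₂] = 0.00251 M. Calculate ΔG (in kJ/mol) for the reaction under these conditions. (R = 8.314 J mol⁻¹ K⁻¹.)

ΔG = 4.60 kJ/mol

Qc = [HI]² / ([H₂]·[I₂]) = (0.127)² / ((0.00251)·(0.0161)) = 399
ΔG = RT ln(Qc/Kc) = (8.314 J mol⁻¹ K⁻¹)(500 K) × ln(399/132)
   = (4.157 kJ/mol)(1.106) = 4.60 kJ/mol
ΔG > 0, so the forward reaction is non-spontaneous (proceeds in reverse).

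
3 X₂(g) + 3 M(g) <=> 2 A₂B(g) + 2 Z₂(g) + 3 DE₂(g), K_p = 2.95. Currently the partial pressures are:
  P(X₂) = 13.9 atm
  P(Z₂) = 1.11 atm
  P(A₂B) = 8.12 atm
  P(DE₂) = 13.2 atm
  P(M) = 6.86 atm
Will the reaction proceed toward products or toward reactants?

Q_p = P(A₂B)²·P(Z₂)²·P(DE₂)³ / (P(X₂)³·P(M)³) = (8.12)²·(1.11)²·(13.2)³ / ((13.9)³·(6.86)³) = 0.216
Q_p = 0.216 < K_p = 2.95, so the forward reaction proceeds.

toward products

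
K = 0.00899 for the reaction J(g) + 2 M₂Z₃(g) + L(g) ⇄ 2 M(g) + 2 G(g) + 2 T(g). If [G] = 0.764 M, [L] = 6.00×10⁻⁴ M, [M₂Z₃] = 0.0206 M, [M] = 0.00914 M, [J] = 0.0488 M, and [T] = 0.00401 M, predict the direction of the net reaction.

Q = [M]²·[G]²·[T]² / ([J]·[M₂Z₃]²·[L]) = (0.00914)²·(0.764)²·(0.00401)² / ((0.0488)·(0.0206)²·(6.00×10⁻⁴)) = 0.0631
Q = 0.0631 > K = 0.00899, so the reverse reaction proceeds.

to the left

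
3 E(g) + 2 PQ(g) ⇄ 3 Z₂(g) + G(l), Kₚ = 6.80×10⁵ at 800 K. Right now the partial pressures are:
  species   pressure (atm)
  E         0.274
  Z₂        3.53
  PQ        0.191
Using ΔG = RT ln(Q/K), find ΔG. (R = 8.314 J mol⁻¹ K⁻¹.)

ΔG = -16.3 kJ/mol

(G is a pure liquid — omitted from Qₚ.)
Qₚ = P(Z₂)³ / (P(E)³·P(PQ)²) = (3.53)³ / ((0.274)³·(0.191)²) = 58600
ΔG = RT ln(Qₚ/Kₚ) = (8.314 J mol⁻¹ K⁻¹)(800 K) × ln(58600/6.80×10⁵)
   = (6.651 kJ/mol)(-2.451) = -16.3 kJ/mol
ΔG < 0, so the forward reaction is spontaneous (proceeds forward).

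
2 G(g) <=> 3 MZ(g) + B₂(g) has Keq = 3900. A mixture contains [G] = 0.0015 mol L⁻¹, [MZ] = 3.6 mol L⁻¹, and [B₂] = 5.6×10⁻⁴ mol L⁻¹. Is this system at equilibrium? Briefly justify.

Q = [MZ]³·[B₂] / [G]² = (3.6)³·(5.6×10⁻⁴) / (0.0015)² = 12000
Q = 12000 > Keq = 3900: net reverse reaction.

no; Q > K, reaction proceeds in reverse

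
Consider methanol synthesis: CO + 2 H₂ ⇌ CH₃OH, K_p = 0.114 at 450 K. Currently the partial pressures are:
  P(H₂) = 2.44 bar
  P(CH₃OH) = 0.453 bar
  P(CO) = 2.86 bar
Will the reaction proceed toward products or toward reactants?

toward products

Q_p = P(CH₃OH) / (P(CO)·P(H₂)²) = (0.453) / ((2.86)·(2.44)²) = 0.0266
Q_p = 0.0266 < K_p = 0.114, so the forward reaction proceeds.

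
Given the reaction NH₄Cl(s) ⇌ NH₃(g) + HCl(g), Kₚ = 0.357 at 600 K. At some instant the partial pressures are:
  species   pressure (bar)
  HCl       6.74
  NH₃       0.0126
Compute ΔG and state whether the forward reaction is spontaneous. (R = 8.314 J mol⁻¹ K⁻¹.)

(NH₄Cl is a pure solid — omitted from Qₚ.)
Qₚ = P(NH₃)·P(HCl) = (0.0126)·(6.74) = 0.0849
ΔG = RT ln(Qₚ/Kₚ) = (8.314 J mol⁻¹ K⁻¹)(600 K) × ln(0.0849/0.357)
   = (4.988 kJ/mol)(-1.436) = -7.16 kJ/mol
ΔG < 0, so the forward reaction is spontaneous (proceeds forward).

ΔG = -7.16 kJ/mol; the forward reaction is spontaneous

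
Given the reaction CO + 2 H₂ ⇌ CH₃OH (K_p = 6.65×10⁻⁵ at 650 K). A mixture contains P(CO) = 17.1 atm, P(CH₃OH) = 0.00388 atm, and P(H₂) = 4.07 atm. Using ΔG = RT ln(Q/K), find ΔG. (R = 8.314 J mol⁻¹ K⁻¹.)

Q_p = P(CH₃OH) / (P(CO)·P(H₂)²) = (0.00388) / ((17.1)·(4.07)²) = 1.37×10⁻⁵
ΔG = RT ln(Q_p/K_p) = (8.314 J mol⁻¹ K⁻¹)(650 K) × ln(1.37×10⁻⁵/6.65×10⁻⁵)
   = (5.404 kJ/mol)(-1.580) = -8.54 kJ/mol
ΔG < 0, so the forward reaction is spontaneous (proceeds forward).

ΔG = -8.54 kJ/mol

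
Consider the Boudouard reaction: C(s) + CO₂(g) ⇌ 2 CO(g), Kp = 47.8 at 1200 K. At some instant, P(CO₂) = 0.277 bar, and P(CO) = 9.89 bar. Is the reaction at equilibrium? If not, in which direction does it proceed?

(C is a pure solid — omitted from Qp.)
Qp = P(CO)² / P(CO₂) = (9.89)² / (0.277) = 353
Qp = 353 > Kp = 47.8, so the reverse reaction proceeds.

reverse (toward reactants)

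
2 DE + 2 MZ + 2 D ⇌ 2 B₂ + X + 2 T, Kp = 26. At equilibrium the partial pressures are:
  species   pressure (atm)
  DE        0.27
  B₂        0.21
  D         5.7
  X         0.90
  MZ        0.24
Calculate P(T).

At equilibrium, Kp = P(B₂)²·P(X)·P(T)² / (P(DE)²·P(MZ)²·P(D)²) = 26.
(0.21)²·(0.90)·(P(T))² / ((0.27)²·(0.24)²·(5.7)²) = 26
P(T)² = 89.4 ⇒ P(T) = 9.5 atm

P(T) = 9.5 atm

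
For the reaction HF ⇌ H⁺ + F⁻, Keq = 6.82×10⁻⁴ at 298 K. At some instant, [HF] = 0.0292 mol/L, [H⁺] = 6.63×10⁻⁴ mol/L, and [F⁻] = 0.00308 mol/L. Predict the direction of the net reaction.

forward (toward products)

Q = [H⁺]·[F⁻] / [HF] = (6.63×10⁻⁴)·(0.00308) / (0.0292) = 6.99×10⁻⁵
Q = 6.99×10⁻⁵ < Keq = 6.82×10⁻⁴, so the forward reaction proceeds.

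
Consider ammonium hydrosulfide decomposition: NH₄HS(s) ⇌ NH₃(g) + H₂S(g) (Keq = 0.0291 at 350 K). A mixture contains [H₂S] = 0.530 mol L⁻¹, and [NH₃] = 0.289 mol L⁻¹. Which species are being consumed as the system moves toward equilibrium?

NH₃, H₂S (products)

(NH₄HS is a pure solid — omitted from Q.)
Q = [NH₃]·[H₂S] = (0.289)·(0.530) = 0.153
Q = 0.153 > Keq = 0.0291: net reverse reaction.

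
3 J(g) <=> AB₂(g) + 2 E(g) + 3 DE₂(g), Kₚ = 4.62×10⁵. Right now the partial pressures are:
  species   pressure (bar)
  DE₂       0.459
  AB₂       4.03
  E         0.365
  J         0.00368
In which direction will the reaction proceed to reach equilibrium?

reverse (toward reactants)

Qₚ = P(AB₂)·P(E)²·P(DE₂)³ / P(J)³ = (4.03)·(0.365)²·(0.459)³ / (0.00368)³ = 1.04×10⁶
Qₚ = 1.04×10⁶ > Kₚ = 4.62×10⁵, so the reverse reaction proceeds.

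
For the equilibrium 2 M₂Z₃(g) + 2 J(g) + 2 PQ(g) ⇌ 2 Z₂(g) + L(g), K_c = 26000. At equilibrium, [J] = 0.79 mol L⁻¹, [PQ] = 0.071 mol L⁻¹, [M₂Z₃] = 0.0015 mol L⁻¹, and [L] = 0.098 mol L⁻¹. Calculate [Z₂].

At equilibrium, K_c = [Z₂]²·[L] / ([M₂Z₃]²·[J]²·[PQ]²) = 26000.
([Z₂])²·(0.098) / ((0.0015)²·(0.79)²·(0.071)²) = 26000
[Z₂]² = 0.00188 ⇒ [Z₂] = 0.043 mol L⁻¹

[Z₂] = 0.043 mol L⁻¹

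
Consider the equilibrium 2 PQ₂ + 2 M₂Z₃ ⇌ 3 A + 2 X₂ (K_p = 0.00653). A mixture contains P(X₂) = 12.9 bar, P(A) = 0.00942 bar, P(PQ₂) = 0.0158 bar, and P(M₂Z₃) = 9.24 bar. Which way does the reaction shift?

neither direction; the system is at equilibrium

Q_p = P(A)³·P(X₂)² / (P(PQ₂)²·P(M₂Z₃)²) = (0.00942)³·(12.9)² / ((0.0158)²·(9.24)²) = 0.00653
Q_p = 0.00653 = K_p, so the system is already at equilibrium.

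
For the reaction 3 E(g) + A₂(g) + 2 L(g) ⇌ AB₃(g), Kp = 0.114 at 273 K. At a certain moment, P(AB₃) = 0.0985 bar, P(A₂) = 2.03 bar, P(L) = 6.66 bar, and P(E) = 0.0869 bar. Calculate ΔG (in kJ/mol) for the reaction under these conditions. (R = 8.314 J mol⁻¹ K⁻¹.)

Qp = P(AB₃) / (P(E)³·P(A₂)·P(L)²) = (0.0985) / ((0.0869)³·(2.03)·(6.66)²) = 1.67
ΔG = RT ln(Qp/Kp) = (8.314 J mol⁻¹ K⁻¹)(273 K) × ln(1.67/0.114)
   = (2.270 kJ/mol)(2.684) = 6.09 kJ/mol
ΔG > 0, so the forward reaction is non-spontaneous (proceeds in reverse).

ΔG = 6.09 kJ/mol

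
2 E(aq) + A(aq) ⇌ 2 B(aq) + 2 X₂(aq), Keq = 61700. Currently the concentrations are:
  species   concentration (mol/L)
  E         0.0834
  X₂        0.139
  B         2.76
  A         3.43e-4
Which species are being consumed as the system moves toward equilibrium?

Q = [B]²·[X₂]² / ([E]²·[A]) = (2.76)²·(0.139)² / ((0.0834)²·(3.43e-4)) = 61700
Q = 61700 = Keq; the system is at equilibrium.

none (at equilibrium)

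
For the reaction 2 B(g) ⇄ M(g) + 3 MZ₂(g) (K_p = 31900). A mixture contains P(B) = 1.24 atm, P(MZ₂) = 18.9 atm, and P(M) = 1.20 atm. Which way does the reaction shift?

in the forward direction

Q_p = P(M)·P(MZ₂)³ / P(B)² = (1.20)·(18.9)³ / (1.24)² = 5270
Q_p = 5270 < K_p = 31900, so the forward reaction proceeds.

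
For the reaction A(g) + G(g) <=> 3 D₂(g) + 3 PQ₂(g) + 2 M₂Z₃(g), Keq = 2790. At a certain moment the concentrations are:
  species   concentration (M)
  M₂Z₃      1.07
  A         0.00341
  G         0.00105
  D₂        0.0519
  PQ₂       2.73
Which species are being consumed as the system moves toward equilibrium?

Q = [D₂]³·[PQ₂]³·[M₂Z₃]² / ([A]·[G]) = (0.0519)³·(2.73)³·(1.07)² / ((0.00341)·(0.00105)) = 910
Q = 910 < Keq = 2790: net forward reaction.

A, G (reactants)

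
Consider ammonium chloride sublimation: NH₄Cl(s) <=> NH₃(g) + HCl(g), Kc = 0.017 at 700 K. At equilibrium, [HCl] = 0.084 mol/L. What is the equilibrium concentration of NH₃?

[NH₃] = 0.20 mol/L

(NH₄Cl is a pure solid — omitted from Kc.)
At equilibrium, Kc = [NH₃]·[HCl] = 0.017.
([NH₃])·(0.084) = 0.017
[NH₃] = 0.202 = 0.20 mol/L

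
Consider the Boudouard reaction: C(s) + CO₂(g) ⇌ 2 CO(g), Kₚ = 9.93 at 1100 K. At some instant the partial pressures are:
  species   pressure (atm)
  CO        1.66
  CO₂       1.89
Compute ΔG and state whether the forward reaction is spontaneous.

ΔG = -17.5 kJ/mol; the forward reaction is spontaneous

(C is a pure solid — omitted from Qₚ.)
Qₚ = P(CO)² / P(CO₂) = (1.66)² / (1.89) = 1.46
ΔG = RT ln(Qₚ/Kₚ) = (8.314 J mol⁻¹ K⁻¹)(1100 K) × ln(1.46/9.93)
   = (9.145 kJ/mol)(-1.917) = -17.5 kJ/mol
ΔG < 0, so the forward reaction is spontaneous (proceeds forward).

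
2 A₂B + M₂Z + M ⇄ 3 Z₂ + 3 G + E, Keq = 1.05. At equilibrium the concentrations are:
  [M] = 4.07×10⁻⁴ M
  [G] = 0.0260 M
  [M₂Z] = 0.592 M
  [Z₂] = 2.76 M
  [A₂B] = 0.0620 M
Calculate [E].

At equilibrium, Keq = [Z₂]³·[G]³·[E] / ([A₂B]²·[M₂Z]·[M]) = 1.05.
(2.76)³·(0.0260)³·([E]) / ((0.0620)²·(0.592)·(4.07×10⁻⁴)) = 1.05
[E] = 0.00263 M

[E] = 0.00263 M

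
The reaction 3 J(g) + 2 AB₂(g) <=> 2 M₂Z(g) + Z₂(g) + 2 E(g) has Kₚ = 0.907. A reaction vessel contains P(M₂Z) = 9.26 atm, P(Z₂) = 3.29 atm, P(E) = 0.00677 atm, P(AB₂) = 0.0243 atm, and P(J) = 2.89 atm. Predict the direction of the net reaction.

at equilibrium

Qₚ = P(M₂Z)²·P(Z₂)·P(E)² / (P(J)³·P(AB₂)²) = (9.26)²·(3.29)·(0.00677)² / ((2.89)³·(0.0243)²) = 0.907
Qₚ = 0.907 = Kₚ, so the system is already at equilibrium.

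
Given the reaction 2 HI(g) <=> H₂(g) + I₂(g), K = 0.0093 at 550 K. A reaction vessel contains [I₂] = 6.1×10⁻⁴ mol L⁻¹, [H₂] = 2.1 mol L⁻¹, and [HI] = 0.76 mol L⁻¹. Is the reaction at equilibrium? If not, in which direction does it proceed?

toward products

Q = [H₂]·[I₂] / [HI]² = (2.1)·(6.1×10⁻⁴) / (0.76)² = 0.0022
Q = 0.0022 < K = 0.0093, so the forward reaction proceeds.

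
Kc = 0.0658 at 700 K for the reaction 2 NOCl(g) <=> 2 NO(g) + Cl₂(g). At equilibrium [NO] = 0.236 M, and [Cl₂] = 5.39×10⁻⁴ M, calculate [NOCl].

[NOCl] = 0.0214 M

At equilibrium, Kc = [NO]²·[Cl₂] / [NOCl]² = 0.0658.
(0.236)²·(5.39×10⁻⁴) / ([NOCl])² = 0.0658
[NOCl]² = 4.56×10⁻⁴ ⇒ [NOCl] = 0.0214 M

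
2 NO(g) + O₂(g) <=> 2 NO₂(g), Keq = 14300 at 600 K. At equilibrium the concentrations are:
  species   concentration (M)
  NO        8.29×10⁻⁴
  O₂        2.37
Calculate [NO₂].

[NO₂] = 0.153 M

At equilibrium, Keq = [NO₂]² / ([NO]²·[O₂]) = 14300.
([NO₂])² / ((8.29×10⁻⁴)²·(2.37)) = 14300
[NO₂]² = 0.0233 ⇒ [NO₂] = 0.153 M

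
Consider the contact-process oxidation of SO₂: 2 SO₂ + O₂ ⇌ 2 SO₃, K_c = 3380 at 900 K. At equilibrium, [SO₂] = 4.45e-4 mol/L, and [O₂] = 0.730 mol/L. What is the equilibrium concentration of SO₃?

[SO₃] = 0.0221 mol/L

At equilibrium, K_c = [SO₃]² / ([SO₂]²·[O₂]) = 3380.
([SO₃])² / ((4.45e-4)²·(0.730)) = 3380
[SO₃]² = 4.89e-4 ⇒ [SO₃] = 0.0221 mol/L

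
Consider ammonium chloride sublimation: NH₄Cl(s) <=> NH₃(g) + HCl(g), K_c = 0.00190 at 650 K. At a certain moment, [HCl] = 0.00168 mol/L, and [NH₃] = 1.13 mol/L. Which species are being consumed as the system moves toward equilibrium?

none (at equilibrium)

(NH₄Cl is a pure solid — omitted from Q_c.)
Q_c = [NH₃]·[HCl] = (1.13)·(0.00168) = 0.00190
Q_c = 0.00190 = K_c; the system is at equilibrium.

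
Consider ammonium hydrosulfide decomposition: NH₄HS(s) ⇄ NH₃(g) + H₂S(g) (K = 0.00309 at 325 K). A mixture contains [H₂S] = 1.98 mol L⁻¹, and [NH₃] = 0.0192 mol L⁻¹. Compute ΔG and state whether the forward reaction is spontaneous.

ΔG = 6.78 kJ/mol; the forward reaction is non-spontaneous

(NH₄HS is a pure solid — omitted from Q.)
Q = [NH₃]·[H₂S] = (0.0192)·(1.98) = 0.0380
ΔG = RT ln(Q/K) = (8.314 J mol⁻¹ K⁻¹)(325 K) × ln(0.0380/0.00309)
   = (2.702 kJ/mol)(2.509) = 6.78 kJ/mol
ΔG > 0, so the forward reaction is non-spontaneous (proceeds in reverse).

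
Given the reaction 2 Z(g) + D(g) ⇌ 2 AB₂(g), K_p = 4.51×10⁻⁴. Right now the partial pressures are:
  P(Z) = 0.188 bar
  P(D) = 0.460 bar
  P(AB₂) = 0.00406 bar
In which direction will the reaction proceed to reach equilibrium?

in the reverse direction

Q_p = P(AB₂)² / (P(Z)²·P(D)) = (0.00406)² / ((0.188)²·(0.460)) = 0.00101
Q_p = 0.00101 > K_p = 4.51×10⁻⁴, so the reverse reaction proceeds.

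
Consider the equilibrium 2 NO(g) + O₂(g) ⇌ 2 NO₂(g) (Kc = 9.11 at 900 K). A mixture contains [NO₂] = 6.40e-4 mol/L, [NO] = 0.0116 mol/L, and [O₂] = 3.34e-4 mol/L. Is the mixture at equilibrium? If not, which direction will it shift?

Qc = [NO₂]² / ([NO]²·[O₂]) = (6.40e-4)² / ((0.0116)²·(3.34e-4)) = 9.11
Qc = 9.11 = Kc; the system is at equilibrium.

yes, at equilibrium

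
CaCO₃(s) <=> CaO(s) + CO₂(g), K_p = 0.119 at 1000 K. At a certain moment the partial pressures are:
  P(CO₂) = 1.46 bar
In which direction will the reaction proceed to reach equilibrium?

to the left

(CaCO₃, CaO are pure solids — omitted from Q_p.)
Q_p = P(CO₂) = 1.46
Q_p = 1.46 > K_p = 0.119, so the reverse reaction proceeds.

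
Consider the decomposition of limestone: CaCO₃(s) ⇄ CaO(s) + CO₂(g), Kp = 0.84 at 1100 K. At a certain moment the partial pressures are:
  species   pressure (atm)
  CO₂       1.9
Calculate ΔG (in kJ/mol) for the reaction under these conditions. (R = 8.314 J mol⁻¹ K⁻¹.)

(CaCO₃, CaO are pure solids — omitted from Qp.)
Qp = P(CO₂) = 1.90
ΔG = RT ln(Qp/Kp) = (8.314 J mol⁻¹ K⁻¹)(1100 K) × ln(1.90/0.84)
   = (9.145 kJ/mol)(0.8162) = 7.46 kJ/mol
ΔG > 0, so the forward reaction is non-spontaneous (proceeds in reverse).

ΔG = 7.46 kJ/mol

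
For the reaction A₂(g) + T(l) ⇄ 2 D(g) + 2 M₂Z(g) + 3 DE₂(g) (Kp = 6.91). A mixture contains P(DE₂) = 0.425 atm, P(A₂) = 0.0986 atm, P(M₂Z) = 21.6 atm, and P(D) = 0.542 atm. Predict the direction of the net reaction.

(T is a pure liquid — omitted from Qp.)
Qp = P(D)²·P(M₂Z)²·P(DE₂)³ / P(A₂) = (0.542)²·(21.6)²·(0.425)³ / (0.0986) = 107
Qp = 107 > Kp = 6.91, so the reverse reaction proceeds.

toward reactants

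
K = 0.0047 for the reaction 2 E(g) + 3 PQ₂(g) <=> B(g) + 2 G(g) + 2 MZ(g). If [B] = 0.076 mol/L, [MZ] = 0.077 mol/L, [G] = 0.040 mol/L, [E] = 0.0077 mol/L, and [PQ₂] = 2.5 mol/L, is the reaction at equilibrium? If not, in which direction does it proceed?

Q = [B]·[G]²·[MZ]² / ([E]²·[PQ₂]³) = (0.076)·(0.040)²·(0.077)² / ((0.0077)²·(2.5)³) = 7.8×10⁻⁴
Q = 7.8×10⁻⁴ < K = 0.0047, so the forward reaction proceeds.

to the right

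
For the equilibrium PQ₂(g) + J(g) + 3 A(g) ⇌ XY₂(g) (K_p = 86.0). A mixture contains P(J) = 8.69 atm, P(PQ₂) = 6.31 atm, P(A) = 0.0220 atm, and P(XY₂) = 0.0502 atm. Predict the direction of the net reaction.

neither direction; the system is at equilibrium

Q_p = P(XY₂) / (P(PQ₂)·P(J)·P(A)³) = (0.0502) / ((6.31)·(8.69)·(0.0220)³) = 86.0
Q_p = 86.0 = K_p, so the system is already at equilibrium.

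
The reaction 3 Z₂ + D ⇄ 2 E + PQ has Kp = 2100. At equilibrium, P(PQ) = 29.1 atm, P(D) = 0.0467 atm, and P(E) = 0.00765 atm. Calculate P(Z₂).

At equilibrium, Kp = P(E)²·P(PQ) / (P(Z₂)³·P(D)) = 2100.
(0.00765)²·(29.1) / ((P(Z₂))³·(0.0467)) = 2100
P(Z₂)³ = 1.74e-5 ⇒ P(Z₂) = 0.0259 atm

P(Z₂) = 0.0259 atm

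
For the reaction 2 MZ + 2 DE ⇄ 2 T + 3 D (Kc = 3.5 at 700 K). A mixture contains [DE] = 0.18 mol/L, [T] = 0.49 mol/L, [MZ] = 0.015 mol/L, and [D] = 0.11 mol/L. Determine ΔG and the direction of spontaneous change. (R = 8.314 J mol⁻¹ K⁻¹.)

ΔG = 14.7 kJ/mol; the forward reaction is non-spontaneous

Qc = [T]²·[D]³ / ([MZ]²·[DE]²) = (0.49)²·(0.11)³ / ((0.015)²·(0.18)²) = 43.8
ΔG = RT ln(Qc/Kc) = (8.314 J mol⁻¹ K⁻¹)(700 K) × ln(43.8/3.5)
   = (5.820 kJ/mol)(2.527) = 14.7 kJ/mol
ΔG > 0, so the forward reaction is non-spontaneous (proceeds in reverse).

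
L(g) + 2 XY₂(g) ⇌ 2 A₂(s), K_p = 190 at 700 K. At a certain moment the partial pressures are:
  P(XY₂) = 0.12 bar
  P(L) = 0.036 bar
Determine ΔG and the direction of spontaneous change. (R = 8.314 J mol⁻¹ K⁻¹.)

(A₂ is a pure solid — omitted from Q_p.)
Q_p = 1 / (P(L)·P(XY₂)²) = 1 / ((0.036)·(0.12)²) = 1930
ΔG = RT ln(Q_p/K_p) = (8.314 J mol⁻¹ K⁻¹)(700 K) × ln(1930/190)
   = (5.820 kJ/mol)(2.318) = 13.5 kJ/mol
ΔG > 0, so the forward reaction is non-spontaneous (proceeds in reverse).

ΔG = 13.5 kJ/mol; the forward reaction is non-spontaneous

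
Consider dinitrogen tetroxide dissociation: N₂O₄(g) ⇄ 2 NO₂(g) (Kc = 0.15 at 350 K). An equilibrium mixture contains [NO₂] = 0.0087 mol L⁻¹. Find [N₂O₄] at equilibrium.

At equilibrium, Kc = [NO₂]² / [N₂O₄] = 0.15.
(0.0087)² / ([N₂O₄]) = 0.15
[N₂O₄] = 5.05e-4 = 5.0e-4 mol L⁻¹

[N₂O₄] = 5.0e-4 mol L⁻¹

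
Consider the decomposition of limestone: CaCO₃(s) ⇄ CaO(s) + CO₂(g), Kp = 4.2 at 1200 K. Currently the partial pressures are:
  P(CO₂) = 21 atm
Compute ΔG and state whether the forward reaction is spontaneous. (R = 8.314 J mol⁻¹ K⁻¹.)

(CaCO₃, CaO are pure solids — omitted from Qp.)
Qp = P(CO₂) = 21.0
ΔG = RT ln(Qp/Kp) = (8.314 J mol⁻¹ K⁻¹)(1200 K) × ln(21.0/4.2)
   = (9.977 kJ/mol)(1.609) = 16.1 kJ/mol
ΔG > 0, so the forward reaction is non-spontaneous (proceeds in reverse).

ΔG = 16.1 kJ/mol; the forward reaction is non-spontaneous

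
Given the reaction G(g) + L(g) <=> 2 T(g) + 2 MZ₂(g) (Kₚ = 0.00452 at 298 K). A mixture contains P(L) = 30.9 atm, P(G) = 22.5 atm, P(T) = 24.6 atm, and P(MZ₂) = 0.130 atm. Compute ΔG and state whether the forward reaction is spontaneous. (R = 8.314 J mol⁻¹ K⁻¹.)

Qₚ = P(T)²·P(MZ₂)² / (P(G)·P(L)) = (24.6)²·(0.130)² / ((22.5)·(30.9)) = 0.0147
ΔG = RT ln(Qₚ/Kₚ) = (8.314 J mol⁻¹ K⁻¹)(298 K) × ln(0.0147/0.00452)
   = (2.478 kJ/mol)(1.179) = 2.92 kJ/mol
ΔG > 0, so the forward reaction is non-spontaneous (proceeds in reverse).

ΔG = 2.92 kJ/mol; the forward reaction is non-spontaneous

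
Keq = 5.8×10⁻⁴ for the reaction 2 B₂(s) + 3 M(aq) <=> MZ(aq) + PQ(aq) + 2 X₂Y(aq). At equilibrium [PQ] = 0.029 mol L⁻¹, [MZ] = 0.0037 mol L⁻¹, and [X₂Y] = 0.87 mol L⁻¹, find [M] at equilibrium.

[M] = 0.52 mol L⁻¹

(B₂ is a pure solid — omitted from Keq.)
At equilibrium, Keq = [MZ]·[PQ]·[X₂Y]² / [M]³ = 5.8×10⁻⁴.
(0.0037)·(0.029)·(0.87)² / ([M])³ = 5.8×10⁻⁴
[M]³ = 0.140 ⇒ [M] = 0.52 mol L⁻¹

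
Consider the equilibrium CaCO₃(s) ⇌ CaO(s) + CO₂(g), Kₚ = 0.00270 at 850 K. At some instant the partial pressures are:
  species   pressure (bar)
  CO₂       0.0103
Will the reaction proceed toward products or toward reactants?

(CaCO₃, CaO are pure solids — omitted from Qₚ.)
Qₚ = P(CO₂) = 0.0103
Qₚ = 0.0103 > Kₚ = 0.00270, so the reverse reaction proceeds.

toward reactants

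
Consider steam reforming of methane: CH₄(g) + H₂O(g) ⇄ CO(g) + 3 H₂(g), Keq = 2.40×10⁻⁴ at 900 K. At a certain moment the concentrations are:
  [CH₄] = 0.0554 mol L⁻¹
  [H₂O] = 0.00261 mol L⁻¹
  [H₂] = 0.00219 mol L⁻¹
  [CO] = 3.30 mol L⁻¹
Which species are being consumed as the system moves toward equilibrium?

none (at equilibrium)

Q = [CO]·[H₂]³ / ([CH₄]·[H₂O]) = (3.30)·(0.00219)³ / ((0.0554)·(0.00261)) = 2.40×10⁻⁴
Q = 2.40×10⁻⁴ = Keq; the system is at equilibrium.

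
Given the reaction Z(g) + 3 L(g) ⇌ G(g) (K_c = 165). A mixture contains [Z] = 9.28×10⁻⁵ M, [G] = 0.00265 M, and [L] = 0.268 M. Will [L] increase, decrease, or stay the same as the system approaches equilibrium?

Q_c = [G] / ([Z]·[L]³) = (0.00265) / ((9.28×10⁻⁵)·(0.268)³) = 1480
Q_c = 1480 > K_c = 165: net reverse reaction.
L is a reactant, so it increases.

increase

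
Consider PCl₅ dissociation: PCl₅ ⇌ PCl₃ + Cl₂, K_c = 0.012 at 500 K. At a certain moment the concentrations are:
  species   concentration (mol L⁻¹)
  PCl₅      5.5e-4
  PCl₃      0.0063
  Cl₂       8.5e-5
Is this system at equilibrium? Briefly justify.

Q_c = [PCl₃]·[Cl₂] / [PCl₅] = (0.0063)·(8.5e-5) / (5.5e-4) = 9.7e-4
Q_c = 9.7e-4 < K_c = 0.012: net forward reaction.

no; Q < K, reaction proceeds forward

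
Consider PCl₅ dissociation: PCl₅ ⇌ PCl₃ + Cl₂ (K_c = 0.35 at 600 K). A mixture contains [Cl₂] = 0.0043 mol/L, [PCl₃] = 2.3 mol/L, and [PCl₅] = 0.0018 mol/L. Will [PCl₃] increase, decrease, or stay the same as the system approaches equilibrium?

decrease

Q_c = [PCl₃]·[Cl₂] / [PCl₅] = (2.3)·(0.0043) / (0.0018) = 5.5
Q_c = 5.5 > K_c = 0.35: net reverse reaction.
PCl₃ is a product, so it decreases.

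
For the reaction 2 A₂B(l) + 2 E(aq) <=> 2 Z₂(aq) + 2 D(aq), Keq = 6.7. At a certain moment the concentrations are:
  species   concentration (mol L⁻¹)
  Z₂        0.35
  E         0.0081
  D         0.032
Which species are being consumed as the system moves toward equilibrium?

A₂B, E (reactants)

(A₂B is a pure liquid — omitted from Q.)
Q = [Z₂]²·[D]² / [E]² = (0.35)²·(0.032)² / (0.0081)² = 1.9
Q = 1.9 < Keq = 6.7: net forward reaction.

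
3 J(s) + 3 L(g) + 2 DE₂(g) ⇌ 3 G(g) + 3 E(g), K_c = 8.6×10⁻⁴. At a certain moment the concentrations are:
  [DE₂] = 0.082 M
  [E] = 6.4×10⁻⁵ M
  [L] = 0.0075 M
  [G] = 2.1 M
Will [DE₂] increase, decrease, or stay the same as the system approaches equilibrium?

stay the same

(J is a pure solid — omitted from Q_c.)
Q_c = [G]³·[E]³ / ([L]³·[DE₂]²) = (2.1)³·(6.4×10⁻⁵)³ / ((0.0075)³·(0.082)²) = 8.6×10⁻⁴
Q_c = 8.6×10⁻⁴ = K_c; the system is at equilibrium.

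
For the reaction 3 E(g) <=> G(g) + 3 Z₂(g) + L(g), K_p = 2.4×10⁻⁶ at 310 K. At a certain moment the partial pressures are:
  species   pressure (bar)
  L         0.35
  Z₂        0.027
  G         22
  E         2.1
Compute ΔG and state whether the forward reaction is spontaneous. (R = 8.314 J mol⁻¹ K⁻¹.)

Q_p = P(G)·P(Z₂)³·P(L) / P(E)³ = (22)·(0.027)³·(0.35) / (2.1)³ = 1.64×10⁻⁵
ΔG = RT ln(Q_p/K_p) = (8.314 J mol⁻¹ K⁻¹)(310 K) × ln(1.64×10⁻⁵/2.4×10⁻⁶)
   = (2.577 kJ/mol)(1.922) = 4.95 kJ/mol
ΔG > 0, so the forward reaction is non-spontaneous (proceeds in reverse).

ΔG = 4.95 kJ/mol; the forward reaction is non-spontaneous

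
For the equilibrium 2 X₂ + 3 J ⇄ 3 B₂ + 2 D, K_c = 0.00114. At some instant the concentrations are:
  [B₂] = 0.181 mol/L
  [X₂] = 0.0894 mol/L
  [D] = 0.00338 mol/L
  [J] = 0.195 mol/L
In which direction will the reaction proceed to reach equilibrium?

no net change (already at equilibrium)

Q_c = [B₂]³·[D]² / ([X₂]²·[J]³) = (0.181)³·(0.00338)² / ((0.0894)²·(0.195)³) = 0.00114
Q_c = 0.00114 = K_c, so the system is already at equilibrium.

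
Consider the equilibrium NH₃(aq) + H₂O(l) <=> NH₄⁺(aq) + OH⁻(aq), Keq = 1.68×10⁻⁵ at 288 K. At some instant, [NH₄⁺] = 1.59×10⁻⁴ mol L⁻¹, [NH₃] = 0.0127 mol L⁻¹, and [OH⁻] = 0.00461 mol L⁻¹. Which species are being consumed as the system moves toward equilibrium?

NH₄⁺, OH⁻ (products)

(H₂O is a pure liquid — omitted from Q.)
Q = [NH₄⁺]·[OH⁻] / [NH₃] = (1.59×10⁻⁴)·(0.00461) / (0.0127) = 5.77×10⁻⁵
Q = 5.77×10⁻⁵ > Keq = 1.68×10⁻⁵: net reverse reaction.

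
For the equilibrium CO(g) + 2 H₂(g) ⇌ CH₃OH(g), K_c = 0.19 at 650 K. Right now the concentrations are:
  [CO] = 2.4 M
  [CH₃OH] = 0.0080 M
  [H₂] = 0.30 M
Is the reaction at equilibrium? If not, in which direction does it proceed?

to the right

Q_c = [CH₃OH] / ([CO]·[H₂]²) = (0.0080) / ((2.4)·(0.30)²) = 0.037
Q_c = 0.037 < K_c = 0.19, so the forward reaction proceeds.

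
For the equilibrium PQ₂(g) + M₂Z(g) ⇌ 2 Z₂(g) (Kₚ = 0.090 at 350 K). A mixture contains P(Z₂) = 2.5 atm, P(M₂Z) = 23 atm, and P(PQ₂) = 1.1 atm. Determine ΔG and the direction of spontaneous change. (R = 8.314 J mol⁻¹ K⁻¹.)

ΔG = 2.94 kJ/mol; the forward reaction is non-spontaneous

Qₚ = P(Z₂)² / (P(PQ₂)·P(M₂Z)) = (2.5)² / ((1.1)·(23)) = 0.247
ΔG = RT ln(Qₚ/Kₚ) = (8.314 J mol⁻¹ K⁻¹)(350 K) × ln(0.247/0.090)
   = (2.910 kJ/mol)(1.010) = 2.94 kJ/mol
ΔG > 0, so the forward reaction is non-spontaneous (proceeds in reverse).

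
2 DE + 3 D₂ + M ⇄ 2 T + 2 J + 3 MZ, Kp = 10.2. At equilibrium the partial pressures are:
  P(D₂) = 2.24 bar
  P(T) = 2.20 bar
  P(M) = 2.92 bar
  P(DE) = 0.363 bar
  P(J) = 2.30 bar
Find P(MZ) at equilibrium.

P(MZ) = 1.20 bar

At equilibrium, Kp = P(T)²·P(J)²·P(MZ)³ / (P(DE)²·P(D₂)³·P(M)) = 10.2.
(2.20)²·(2.30)²·(P(MZ))³ / ((0.363)²·(2.24)³·(2.92)) = 10.2
P(MZ)³ = 1.72 ⇒ P(MZ) = 1.20 bar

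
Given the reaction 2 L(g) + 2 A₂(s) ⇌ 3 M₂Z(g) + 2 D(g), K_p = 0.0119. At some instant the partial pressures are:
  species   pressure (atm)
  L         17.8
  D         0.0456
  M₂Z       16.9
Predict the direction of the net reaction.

(A₂ is a pure solid — omitted from Q_p.)
Q_p = P(M₂Z)³·P(D)² / P(L)² = (16.9)³·(0.0456)² / (17.8)² = 0.0317
Q_p = 0.0317 > K_p = 0.0119, so the reverse reaction proceeds.

toward reactants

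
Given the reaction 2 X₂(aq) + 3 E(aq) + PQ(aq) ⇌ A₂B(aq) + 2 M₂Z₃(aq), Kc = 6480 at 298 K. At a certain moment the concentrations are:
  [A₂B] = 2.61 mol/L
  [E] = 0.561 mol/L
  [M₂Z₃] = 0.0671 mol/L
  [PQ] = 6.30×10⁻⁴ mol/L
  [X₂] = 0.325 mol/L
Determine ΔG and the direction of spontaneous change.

ΔG = -4.63 kJ/mol; the forward reaction is spontaneous

Qc = [A₂B]·[M₂Z₃]² / ([X₂]²·[E]³·[PQ]) = (2.61)·(0.0671)² / ((0.325)²·(0.561)³·(6.30×10⁻⁴)) = 1000
ΔG = RT ln(Qc/Kc) = (8.314 J mol⁻¹ K⁻¹)(298 K) × ln(1000/6480)
   = (2.478 kJ/mol)(-1.869) = -4.63 kJ/mol
ΔG < 0, so the forward reaction is spontaneous (proceeds forward).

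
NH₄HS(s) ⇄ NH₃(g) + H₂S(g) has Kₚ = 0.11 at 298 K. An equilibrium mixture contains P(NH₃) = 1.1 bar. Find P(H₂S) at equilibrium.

P(H₂S) = 0.10 bar

(NH₄HS is a pure solid — omitted from Kₚ.)
At equilibrium, Kₚ = P(NH₃)·P(H₂S) = 0.11.
(1.1)·(P(H₂S)) = 0.11
P(H₂S) = 0.100 = 0.10 bar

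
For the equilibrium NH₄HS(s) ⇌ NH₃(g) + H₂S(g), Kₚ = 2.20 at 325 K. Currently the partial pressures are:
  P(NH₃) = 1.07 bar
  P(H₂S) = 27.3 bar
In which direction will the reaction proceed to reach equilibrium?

(NH₄HS is a pure solid — omitted from Qₚ.)
Qₚ = P(NH₃)·P(H₂S) = (1.07)·(27.3) = 29.2
Qₚ = 29.2 > Kₚ = 2.20, so the reverse reaction proceeds.

reverse (toward reactants)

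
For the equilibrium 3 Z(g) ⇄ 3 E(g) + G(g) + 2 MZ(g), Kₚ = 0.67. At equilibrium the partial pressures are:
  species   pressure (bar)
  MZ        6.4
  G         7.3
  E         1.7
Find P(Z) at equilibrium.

P(Z) = 13 bar

At equilibrium, Kₚ = P(E)³·P(G)·P(MZ)² / P(Z)³ = 0.67.
(1.7)³·(7.3)·(6.4)² / (P(Z))³ = 0.67
P(Z)³ = 2190 ⇒ P(Z) = 13 bar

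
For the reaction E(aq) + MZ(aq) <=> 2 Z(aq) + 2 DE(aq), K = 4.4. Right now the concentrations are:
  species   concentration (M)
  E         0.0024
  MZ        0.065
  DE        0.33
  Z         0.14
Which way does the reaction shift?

Q = [Z]²·[DE]² / ([E]·[MZ]) = (0.14)²·(0.33)² / ((0.0024)·(0.065)) = 14
Q = 14 > K = 4.4, so the reverse reaction proceeds.

to the left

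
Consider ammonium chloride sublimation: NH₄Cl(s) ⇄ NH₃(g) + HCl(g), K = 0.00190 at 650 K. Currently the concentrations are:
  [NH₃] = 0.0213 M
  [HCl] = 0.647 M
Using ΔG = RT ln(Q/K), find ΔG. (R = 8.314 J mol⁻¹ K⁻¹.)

ΔG = 10.7 kJ/mol

(NH₄Cl is a pure solid — omitted from Q.)
Q = [NH₃]·[HCl] = (0.0213)·(0.647) = 0.0138
ΔG = RT ln(Q/K) = (8.314 J mol⁻¹ K⁻¹)(650 K) × ln(0.0138/0.00190)
   = (5.404 kJ/mol)(1.983) = 10.7 kJ/mol
ΔG > 0, so the forward reaction is non-spontaneous (proceeds in reverse).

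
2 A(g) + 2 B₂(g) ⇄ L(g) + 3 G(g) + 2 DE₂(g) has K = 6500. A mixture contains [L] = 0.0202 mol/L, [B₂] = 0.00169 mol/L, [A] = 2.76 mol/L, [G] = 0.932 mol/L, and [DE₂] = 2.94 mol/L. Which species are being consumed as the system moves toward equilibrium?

none (at equilibrium)

Q = [L]·[G]³·[DE₂]² / ([A]²·[B₂]²) = (0.0202)·(0.932)³·(2.94)² / ((2.76)²·(0.00169)²) = 6500
Q = 6500 = K; the system is at equilibrium.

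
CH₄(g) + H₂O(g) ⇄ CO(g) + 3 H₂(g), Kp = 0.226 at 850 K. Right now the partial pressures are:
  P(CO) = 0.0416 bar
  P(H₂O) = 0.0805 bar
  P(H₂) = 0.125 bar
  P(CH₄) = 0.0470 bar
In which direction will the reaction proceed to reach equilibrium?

to the right

Qp = P(CO)·P(H₂)³ / (P(CH₄)·P(H₂O)) = (0.0416)·(0.125)³ / ((0.0470)·(0.0805)) = 0.0215
Qp = 0.0215 < Kp = 0.226, so the forward reaction proceeds.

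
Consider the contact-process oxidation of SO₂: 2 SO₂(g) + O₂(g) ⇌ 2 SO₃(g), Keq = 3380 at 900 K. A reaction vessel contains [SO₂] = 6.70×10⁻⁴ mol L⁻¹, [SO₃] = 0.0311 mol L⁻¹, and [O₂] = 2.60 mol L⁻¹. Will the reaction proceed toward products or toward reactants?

toward products

Q = [SO₃]² / ([SO₂]²·[O₂]) = (0.0311)² / ((6.70×10⁻⁴)²·(2.60)) = 829
Q = 829 < Keq = 3380, so the forward reaction proceeds.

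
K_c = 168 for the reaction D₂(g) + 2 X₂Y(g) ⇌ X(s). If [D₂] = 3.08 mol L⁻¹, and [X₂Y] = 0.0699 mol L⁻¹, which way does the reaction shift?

forward (toward products)

(X is a pure solid — omitted from Q_c.)
Q_c = 1 / ([D₂]·[X₂Y]²) = 1 / ((3.08)·(0.0699)²) = 66.4
Q_c = 66.4 < K_c = 168, so the forward reaction proceeds.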